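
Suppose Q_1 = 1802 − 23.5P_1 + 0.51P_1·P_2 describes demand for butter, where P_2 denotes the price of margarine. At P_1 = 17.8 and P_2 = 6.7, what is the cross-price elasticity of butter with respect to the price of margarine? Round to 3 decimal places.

At P_1 = 17.8 and P_2 = 6.7: Q_1 = 1444.523.
∂Q_1/∂P_2 = 0.51P_1 = 0.51(17.8) = 9.0780.
ε = (∂Q_1/∂P_2)(P_2/Q_1) = 9.0780 × (6.7/1444.523) ≈ 0.042.

0.042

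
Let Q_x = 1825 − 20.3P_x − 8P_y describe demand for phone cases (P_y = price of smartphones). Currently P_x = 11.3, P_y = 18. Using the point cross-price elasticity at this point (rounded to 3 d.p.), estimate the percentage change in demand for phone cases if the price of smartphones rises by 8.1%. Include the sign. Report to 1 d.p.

At P_x = 11.3, P_y = 18: Q_x = 1451.61.
∂Q_x/∂P_y = -8.
ε = (∂Q_x/∂P_y)(P_y/Q_x) = -8.0000 × 18/1451.61 ≈ -0.099.
%ΔQ_x ≈ ε × %ΔP_y = -0.099 × (8.1%) = -0.8%.

-0.8%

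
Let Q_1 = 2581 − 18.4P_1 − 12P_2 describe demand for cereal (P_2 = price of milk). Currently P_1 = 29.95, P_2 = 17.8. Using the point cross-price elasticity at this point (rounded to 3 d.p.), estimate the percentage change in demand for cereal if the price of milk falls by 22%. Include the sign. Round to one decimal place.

At P_1 = 29.95, P_2 = 17.8: Q_1 = 1816.32.
∂Q_1/∂P_2 = -12.
ε = (∂Q_1/∂P_2)(P_2/Q_1) = -12.0000 × 17.8/1816.32 ≈ -0.118.
%ΔQ_1 ≈ ε × %ΔP_2 = -0.118 × (-22%) = 2.6%.

2.6%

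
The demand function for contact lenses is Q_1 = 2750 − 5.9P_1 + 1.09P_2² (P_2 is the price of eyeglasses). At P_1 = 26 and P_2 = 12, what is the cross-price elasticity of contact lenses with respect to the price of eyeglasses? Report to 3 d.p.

0.114

At P_1 = 26 and P_2 = 12: Q_1 = 2753.56.
∂Q_1/∂P_2 = 2.18P_2 = 2.18(12) = 26.1600.
ε = (∂Q_1/∂P_2)(P_2/Q_1) = 26.1600 × (12/2753.56) ≈ 0.114.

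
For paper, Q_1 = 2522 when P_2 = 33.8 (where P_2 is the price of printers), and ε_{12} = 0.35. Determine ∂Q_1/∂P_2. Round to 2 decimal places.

ε = (∂Q_1/∂P_2)·(P_2/Q_1) ⇒ ∂Q_1/∂P_2 = ε·Q_1/P_2 = 0.35 × 2522/33.8 ≈ 26.12.

26.12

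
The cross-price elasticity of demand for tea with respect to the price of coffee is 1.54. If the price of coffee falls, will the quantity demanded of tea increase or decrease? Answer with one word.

decrease

ε > 0 and the price of coffee falls, so the quantity of tea moves in the same direction: it decreases.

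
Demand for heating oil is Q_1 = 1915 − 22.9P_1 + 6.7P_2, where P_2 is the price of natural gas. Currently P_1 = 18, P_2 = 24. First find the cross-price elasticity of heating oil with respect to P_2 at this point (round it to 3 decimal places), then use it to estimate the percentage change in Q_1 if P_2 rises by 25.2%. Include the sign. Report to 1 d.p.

2.4%

At P_1 = 18, P_2 = 24: Q_1 = 1663.6.
∂Q_1/∂P_2 = 6.7.
ε = (∂Q_1/∂P_2)(P_2/Q_1) = 6.7000 × 24/1663.6 ≈ 0.097.
%ΔQ_1 ≈ ε × %ΔP_2 = 0.097 × (25.2%) = 2.4%.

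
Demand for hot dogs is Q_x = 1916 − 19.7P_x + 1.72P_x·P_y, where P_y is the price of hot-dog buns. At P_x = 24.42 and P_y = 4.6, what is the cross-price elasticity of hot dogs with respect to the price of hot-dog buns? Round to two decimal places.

At P_x = 24.42 and P_y = 4.6: Q_x = 1628.137.
∂Q_x/∂P_y = 1.72P_x = 1.72(24.42) = 42.0024.
ε = (∂Q_x/∂P_y)(P_y/Q_x) = 42.0024 × (4.6/1628.137) ≈ 0.12.
ε > 0: substitutes.

0.12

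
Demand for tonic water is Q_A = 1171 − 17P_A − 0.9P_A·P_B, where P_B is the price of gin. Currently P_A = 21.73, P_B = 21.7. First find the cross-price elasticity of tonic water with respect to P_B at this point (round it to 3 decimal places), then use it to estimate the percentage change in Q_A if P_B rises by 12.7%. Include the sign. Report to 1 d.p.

At P_A = 21.73, P_B = 21.7: Q_A = 377.203.
∂Q_A/∂P_B = -0.9P_A = -19.5570.
ε = (∂Q_A/∂P_B)(P_B/Q_A) = -19.5570 × 21.7/377.203 ≈ -1.125.
%ΔQ_A ≈ ε × %ΔP_B = -1.125 × (12.7%) = -14.3%.

-14.3%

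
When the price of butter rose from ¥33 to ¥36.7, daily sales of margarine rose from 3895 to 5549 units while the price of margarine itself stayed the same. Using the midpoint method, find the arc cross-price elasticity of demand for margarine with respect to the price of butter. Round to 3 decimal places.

ΔQ_A = 5549 − 3895 = 1654; ΔP_B = 36.7 − 33 = 3.7.
Midpoints: Q̄_A = 4722.0, P̄_B = 34.85.
ε = (ΔQ_A/Q̄_A)/(ΔP_B/P̄_B) = (1654/4722.0)/(3.7/34.85) ≈ 3.299.

3.299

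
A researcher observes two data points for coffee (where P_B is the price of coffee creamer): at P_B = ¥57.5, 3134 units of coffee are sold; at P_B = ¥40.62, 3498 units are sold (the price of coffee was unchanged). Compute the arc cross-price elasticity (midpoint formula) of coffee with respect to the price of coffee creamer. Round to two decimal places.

-0.32

ΔQ_A = 3498 − 3134 = 364; ΔP_B = 40.62 − 57.5 = -16.88.
Midpoints: Q̄_A = 3316.0, P̄_B = 49.06.
ε = (ΔQ_A/Q̄_A)/(ΔP_B/P̄_B) = (364/3316.0)/(-16.88/49.06) ≈ -0.32.
ε < 0: coffee and coffee creamer are complements.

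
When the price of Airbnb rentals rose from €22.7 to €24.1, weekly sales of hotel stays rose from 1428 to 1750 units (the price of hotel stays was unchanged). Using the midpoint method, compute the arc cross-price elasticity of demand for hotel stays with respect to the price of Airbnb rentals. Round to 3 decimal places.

ΔQ_A = 1750 − 1428 = 322; ΔP_B = 24.1 − 22.7 = 1.4.
Midpoints: Q̄_A = 1589.0, P̄_B = 23.40.
ε = (ΔQ_A/Q̄_A)/(ΔP_B/P̄_B) = (322/1589.0)/(1.4/23.40) ≈ 3.387.

3.387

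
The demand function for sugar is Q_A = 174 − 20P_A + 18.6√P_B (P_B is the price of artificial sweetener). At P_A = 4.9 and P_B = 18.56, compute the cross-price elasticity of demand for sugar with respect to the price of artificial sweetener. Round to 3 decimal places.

0.257

At P_A = 4.9 and P_B = 18.56: Q_A = 156.131.
∂Q_A/∂P_B = 18.6/(2√P_B) = 18.6/(2√18.56) = 2.1587.
ε = (∂Q_A/∂P_B)(P_B/Q_A) = 2.1587 × (18.56/156.131) ≈ 0.257.
ε > 0: substitutes.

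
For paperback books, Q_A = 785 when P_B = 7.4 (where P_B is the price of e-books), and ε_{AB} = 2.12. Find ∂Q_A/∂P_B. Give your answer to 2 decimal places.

224.89

ε = (∂Q_A/∂P_B)·(P_B/Q_A) ⇒ ∂Q_A/∂P_B = ε·Q_A/P_B = 2.12 × 785/7.4 ≈ 224.89.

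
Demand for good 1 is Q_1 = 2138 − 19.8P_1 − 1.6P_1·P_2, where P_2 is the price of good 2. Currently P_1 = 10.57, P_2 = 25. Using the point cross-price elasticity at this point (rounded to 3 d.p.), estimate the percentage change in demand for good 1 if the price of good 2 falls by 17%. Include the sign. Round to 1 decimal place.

4.8%

At P_1 = 10.57, P_2 = 25: Q_1 = 1505.914.
∂Q_1/∂P_2 = -1.6P_1 = -16.9120.
ε = (∂Q_1/∂P_2)(P_2/Q_1) = -16.9120 × 25/1505.914 ≈ -0.281.
%ΔQ_1 ≈ ε × %ΔP_2 = -0.281 × (-17%) = 4.8%.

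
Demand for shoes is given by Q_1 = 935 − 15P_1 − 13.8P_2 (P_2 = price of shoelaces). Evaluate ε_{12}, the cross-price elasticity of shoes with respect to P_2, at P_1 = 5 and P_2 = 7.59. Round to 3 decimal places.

-0.139

At P_1 = 5 and P_2 = 7.59: Q_1 = 755.258.
∂Q_1/∂P_2 = -13.8.
ε = (∂Q_1/∂P_2)(P_2/Q_1) = -13.8 × (7.59/755.258) ≈ -0.139.
Since ε < 0, shoes and shoelaces are complements.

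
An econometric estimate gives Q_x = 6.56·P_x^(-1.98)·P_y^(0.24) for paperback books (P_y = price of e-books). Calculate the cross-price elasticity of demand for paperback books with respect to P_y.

0.24

In a log-linear (constant-elasticity) demand function, the coefficient on the exponent of P_y is the cross-price elasticity.
ε = 0.24. Positive, so paperback books and e-books are substitutes.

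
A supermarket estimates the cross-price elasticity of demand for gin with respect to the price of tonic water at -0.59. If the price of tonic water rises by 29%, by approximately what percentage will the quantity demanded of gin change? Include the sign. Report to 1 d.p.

-17.1%

%ΔQ ≈ ε × %ΔP of tonic water = -0.59 × (29%) = -17.1%.
Demand for gin falls by about 17.1%.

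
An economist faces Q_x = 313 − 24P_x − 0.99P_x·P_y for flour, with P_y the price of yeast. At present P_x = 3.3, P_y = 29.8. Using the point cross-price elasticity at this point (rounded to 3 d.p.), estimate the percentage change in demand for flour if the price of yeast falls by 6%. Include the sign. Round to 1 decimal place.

At P_x = 3.3, P_y = 29.8: Q_x = 136.443.
∂Q_x/∂P_y = -0.99P_x = -3.2670.
ε = (∂Q_x/∂P_y)(P_y/Q_x) = -3.2670 × 29.8/136.443 ≈ -0.714.
%ΔQ_x ≈ ε × %ΔP_y = -0.714 × (-6%) = 4.3%.

4.3%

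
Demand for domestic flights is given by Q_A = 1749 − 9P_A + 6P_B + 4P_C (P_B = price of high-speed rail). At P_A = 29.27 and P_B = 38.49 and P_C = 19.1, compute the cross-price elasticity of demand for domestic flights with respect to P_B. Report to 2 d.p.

0.13

At P_A = 29.27 and P_B = 38.49 and P_C = 19.1: Q_A = 1792.91.
∂Q_A/∂P_B = 6.
ε = (∂Q_A/∂P_B)(P_B/Q_A) = 6 × (38.49/1792.91) ≈ 0.13.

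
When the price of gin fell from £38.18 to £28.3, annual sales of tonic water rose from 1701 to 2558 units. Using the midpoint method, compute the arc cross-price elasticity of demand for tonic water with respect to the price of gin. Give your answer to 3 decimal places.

ΔQ_A = 2558 − 1701 = 857; ΔP_B = 28.3 − 38.18 = -9.88.
Midpoints: Q̄_A = 2129.5, P̄_B = 33.24.
ε = (ΔQ_A/Q̄_A)/(ΔP_B/P̄_B) = (857/2129.5)/(-9.88/33.24) ≈ -1.354.

-1.354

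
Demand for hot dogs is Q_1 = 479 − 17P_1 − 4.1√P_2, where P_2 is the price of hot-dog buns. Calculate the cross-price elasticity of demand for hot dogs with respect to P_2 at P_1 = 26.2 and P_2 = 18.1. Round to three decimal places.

At P_1 = 26.2 and P_2 = 18.1: Q_1 = 16.157.
∂Q_1/∂P_2 = -4.1/(2√P_2) = -4.1/(2√18.1) = -0.4819.
ε = (∂Q_1/∂P_2)(P_2/Q_1) = -0.4819 × (18.1/16.157) ≈ -0.540.

-0.540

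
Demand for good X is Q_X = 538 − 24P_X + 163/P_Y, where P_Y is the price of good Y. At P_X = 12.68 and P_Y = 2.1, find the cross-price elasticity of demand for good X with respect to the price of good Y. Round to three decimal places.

At P_X = 12.68 and P_Y = 2.1: Q_X = 311.299.
∂Q_X/∂P_Y = −163/P_Y² = -36.9615.
ε = (∂Q_X/∂P_Y)(P_Y/Q_X) = -36.9615 × (2.1/311.299) ≈ -0.249.

-0.249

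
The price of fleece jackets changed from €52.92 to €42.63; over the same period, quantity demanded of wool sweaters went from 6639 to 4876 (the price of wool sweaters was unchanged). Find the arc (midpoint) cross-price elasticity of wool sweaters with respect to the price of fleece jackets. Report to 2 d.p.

1.42

ΔQ_A = 4876 − 6639 = -1763; ΔP_B = 42.63 − 52.92 = -10.29.
Midpoints: Q̄_A = 5757.5, P̄_B = 47.78.
ε = (ΔQ_A/Q̄_A)/(ΔP_B/P̄_B) = (-1763/5757.5)/(-10.29/47.78) ≈ 1.42.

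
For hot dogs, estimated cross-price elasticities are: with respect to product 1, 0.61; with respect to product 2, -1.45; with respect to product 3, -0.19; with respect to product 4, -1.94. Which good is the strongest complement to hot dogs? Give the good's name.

Complements have ε < 0. The most negative value is -1.94 (product 4).

product 4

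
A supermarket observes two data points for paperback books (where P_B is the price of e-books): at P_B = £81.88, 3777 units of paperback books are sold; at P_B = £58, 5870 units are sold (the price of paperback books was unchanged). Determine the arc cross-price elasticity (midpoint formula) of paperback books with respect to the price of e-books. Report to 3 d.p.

ΔQ_A = 5870 − 3777 = 2093; ΔP_B = 58 − 81.88 = -23.88.
Midpoints: Q̄_A = 4823.5, P̄_B = 69.94.
ε = (ΔQ_A/Q̄_A)/(ΔP_B/P̄_B) = (2093/4823.5)/(-23.88/69.94) ≈ -1.271.
ε < 0: paperback books and e-books are complements.

-1.271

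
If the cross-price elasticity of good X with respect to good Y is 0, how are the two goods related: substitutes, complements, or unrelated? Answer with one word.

ε = 0: demand for good X does not respond to good Y's price; the goods are unrelated.

unrelated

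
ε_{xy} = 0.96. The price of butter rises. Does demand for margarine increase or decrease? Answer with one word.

increase

ε > 0 and the price of butter rises, so the quantity of margarine moves in the same direction: it increases.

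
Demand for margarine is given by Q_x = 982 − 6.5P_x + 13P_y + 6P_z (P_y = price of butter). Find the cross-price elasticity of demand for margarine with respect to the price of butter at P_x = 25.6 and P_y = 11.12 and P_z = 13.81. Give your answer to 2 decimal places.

At P_x = 25.6 and P_y = 11.12 and P_z = 13.81: Q_x = 1043.02.
∂Q_x/∂P_y = 13.
ε = (∂Q_x/∂P_y)(P_y/Q_x) = 13 × (11.12/1043.02) ≈ 0.14.

0.14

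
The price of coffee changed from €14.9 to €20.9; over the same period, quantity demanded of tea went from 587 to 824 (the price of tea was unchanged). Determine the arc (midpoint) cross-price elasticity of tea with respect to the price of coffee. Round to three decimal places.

ΔQ_A = 824 − 587 = 237; ΔP_B = 20.9 − 14.9 = 6.
Midpoints: Q̄_A = 705.5, P̄_B = 17.90.
ε = (ΔQ_A/Q̄_A)/(ΔP_B/P̄_B) = (237/705.5)/(6/17.90) ≈ 1.002.

1.002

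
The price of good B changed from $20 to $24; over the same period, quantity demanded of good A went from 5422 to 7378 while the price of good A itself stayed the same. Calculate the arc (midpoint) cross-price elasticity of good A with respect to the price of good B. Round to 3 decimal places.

1.681

ΔQ_A = 7378 − 5422 = 1956; ΔP_B = 24 − 20 = 4.
Midpoints: Q̄_A = 6400.0, P̄_B = 22.00.
ε = (ΔQ_A/Q̄_A)/(ΔP_B/P̄_B) = (1956/6400.0)/(4/22.00) ≈ 1.681.
ε > 0: good A and good B are substitutes.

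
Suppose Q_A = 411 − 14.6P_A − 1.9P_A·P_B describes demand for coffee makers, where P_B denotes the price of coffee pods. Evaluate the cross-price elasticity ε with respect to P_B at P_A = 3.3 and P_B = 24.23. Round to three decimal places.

At P_A = 3.3 and P_B = 24.23: Q_A = 210.898.
∂Q_A/∂P_B = -1.9P_A = -1.9(3.3) = -6.2700.
ε = (∂Q_A/∂P_B)(P_B/Q_A) = -6.2700 × (24.23/210.898) ≈ -0.720.
ε < 0: complements.

-0.720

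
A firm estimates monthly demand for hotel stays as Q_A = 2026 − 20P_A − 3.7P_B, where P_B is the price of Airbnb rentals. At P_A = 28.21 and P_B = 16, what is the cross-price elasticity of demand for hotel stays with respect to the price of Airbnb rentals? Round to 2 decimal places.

At P_A = 28.21 and P_B = 16: Q_A = 1402.6.
∂Q_A/∂P_B = -3.7.
ε = (∂Q_A/∂P_B)(P_B/Q_A) = -3.7 × (16/1402.6) ≈ -0.04.
Since ε < 0, hotel stays and Airbnb rentals are complements.

-0.04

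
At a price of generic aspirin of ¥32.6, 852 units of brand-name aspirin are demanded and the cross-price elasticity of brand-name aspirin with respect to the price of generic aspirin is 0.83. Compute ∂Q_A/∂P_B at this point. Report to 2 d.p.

ε = (∂Q_A/∂P_B)·(P_B/Q_A) ⇒ ∂Q_A/∂P_B = ε·Q_A/P_B = 0.83 × 852/32.6 ≈ 21.69.

21.69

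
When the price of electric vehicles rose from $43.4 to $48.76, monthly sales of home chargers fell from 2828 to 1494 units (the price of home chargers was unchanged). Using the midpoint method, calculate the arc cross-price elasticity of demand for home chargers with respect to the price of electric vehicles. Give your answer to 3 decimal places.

-5.307

ΔQ_A = 1494 − 2828 = -1334; ΔP_B = 48.76 − 43.4 = 5.36.
Midpoints: Q̄_A = 2161.0, P̄_B = 46.08.
ε = (ΔQ_A/Q̄_A)/(ΔP_B/P̄_B) = (-1334/2161.0)/(5.36/46.08) ≈ -5.307.
ε < 0: home chargers and electric vehicles are complements.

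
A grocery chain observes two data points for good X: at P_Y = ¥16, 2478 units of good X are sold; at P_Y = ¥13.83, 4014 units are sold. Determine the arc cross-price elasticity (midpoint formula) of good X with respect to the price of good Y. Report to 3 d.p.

ΔQ_X = 4014 − 2478 = 1536; ΔP_Y = 13.83 − 16 = -2.17.
Midpoints: Q̄_X = 3246.0, P̄_Y = 14.91.
ε = (ΔQ_X/Q̄_X)/(ΔP_Y/P̄_Y) = (1536/3246.0)/(-2.17/14.91) ≈ -3.252.
ε < 0: good X and good Y are complements.

-3.252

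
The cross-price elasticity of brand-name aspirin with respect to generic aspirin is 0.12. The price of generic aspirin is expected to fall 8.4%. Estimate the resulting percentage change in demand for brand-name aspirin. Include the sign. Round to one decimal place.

-1.0%

%ΔQ ≈ ε × %ΔP of generic aspirin = 0.12 × (-8.4%) = -1.0%.
Demand for brand-name aspirin falls by about 1.0%.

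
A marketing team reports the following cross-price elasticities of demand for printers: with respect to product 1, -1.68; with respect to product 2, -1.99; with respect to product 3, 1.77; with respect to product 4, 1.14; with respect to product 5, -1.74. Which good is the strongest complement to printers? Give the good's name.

Complements have ε < 0. The most negative value is -1.99 (product 2).

product 2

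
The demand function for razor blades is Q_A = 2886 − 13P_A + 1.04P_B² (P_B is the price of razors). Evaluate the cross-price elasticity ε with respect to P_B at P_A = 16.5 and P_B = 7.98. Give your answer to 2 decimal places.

At P_A = 16.5 and P_B = 7.98: Q_A = 2737.728.
∂Q_A/∂P_B = 2.08P_B = 2.08(7.98) = 16.5984.
ε = (∂Q_A/∂P_B)(P_B/Q_A) = 16.5984 × (7.98/2737.728) ≈ 0.05.
ε > 0: substitutes.

0.05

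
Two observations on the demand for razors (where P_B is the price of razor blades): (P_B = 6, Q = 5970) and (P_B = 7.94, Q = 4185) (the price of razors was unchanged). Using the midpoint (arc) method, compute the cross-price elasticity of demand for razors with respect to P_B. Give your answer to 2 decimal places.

ΔQ_A = 4185 − 5970 = -1785; ΔP_B = 7.94 − 6 = 1.94.
Midpoints: Q̄_A = 5077.5, P̄_B = 6.97.
ε = (ΔQ_A/Q̄_A)/(ΔP_B/P̄_B) = (-1785/5077.5)/(1.94/6.97) ≈ -1.26.
ε < 0: razors and razor blades are complements.

-1.26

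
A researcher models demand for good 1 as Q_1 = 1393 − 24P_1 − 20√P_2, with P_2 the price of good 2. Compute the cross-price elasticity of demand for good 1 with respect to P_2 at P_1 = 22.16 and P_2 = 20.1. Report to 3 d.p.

-0.058

At P_1 = 22.16 and P_2 = 20.1: Q_1 = 771.494.
∂Q_1/∂P_2 = -20/(2√P_2) = -20/(2√20.1) = -2.2305.
ε = (∂Q_1/∂P_2)(P_2/Q_1) = -2.2305 × (20.1/771.494) ≈ -0.058.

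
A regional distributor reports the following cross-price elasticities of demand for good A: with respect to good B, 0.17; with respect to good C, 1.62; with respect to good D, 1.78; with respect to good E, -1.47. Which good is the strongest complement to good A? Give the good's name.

Complements have ε < 0. The most negative value is -1.47 (good E).

good E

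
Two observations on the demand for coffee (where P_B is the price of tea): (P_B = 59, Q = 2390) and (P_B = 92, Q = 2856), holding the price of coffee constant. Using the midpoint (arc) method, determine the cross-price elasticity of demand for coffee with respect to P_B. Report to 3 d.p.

0.406

ΔQ_A = 2856 − 2390 = 466; ΔP_B = 92 − 59 = 33.
Midpoints: Q̄_A = 2623.0, P̄_B = 75.50.
ε = (ΔQ_A/Q̄_A)/(ΔP_B/P̄_B) = (466/2623.0)/(33/75.50) ≈ 0.406.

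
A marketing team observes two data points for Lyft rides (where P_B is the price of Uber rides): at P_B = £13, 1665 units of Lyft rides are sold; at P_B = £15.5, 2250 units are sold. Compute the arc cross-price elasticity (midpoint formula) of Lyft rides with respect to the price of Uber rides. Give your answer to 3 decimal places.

1.703

ΔQ_A = 2250 − 1665 = 585; ΔP_B = 15.5 − 13 = 2.5.
Midpoints: Q̄_A = 1957.5, P̄_B = 14.25.
ε = (ΔQ_A/Q̄_A)/(ΔP_B/P̄_B) = (585/1957.5)/(2.5/14.25) ≈ 1.703.
ε > 0: Lyft rides and Uber rides are substitutes.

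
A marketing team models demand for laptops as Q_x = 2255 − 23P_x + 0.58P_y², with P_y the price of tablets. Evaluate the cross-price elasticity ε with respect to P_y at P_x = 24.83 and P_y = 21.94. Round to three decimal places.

At P_x = 24.83 and P_y = 21.94: Q_x = 1963.101.
∂Q_x/∂P_y = 1.16P_y = 1.16(21.94) = 25.4504.
ε = (∂Q_x/∂P_y)(P_y/Q_x) = 25.4504 × (21.94/1963.101) ≈ 0.284.
ε > 0: substitutes.

0.284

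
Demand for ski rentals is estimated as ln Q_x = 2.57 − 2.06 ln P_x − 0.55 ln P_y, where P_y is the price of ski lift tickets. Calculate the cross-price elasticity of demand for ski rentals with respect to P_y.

In a log-linear (constant-elasticity) demand function, the coefficient on ln P_y is the cross-price elasticity.
ε = -0.55. Negative, so ski rentals and ski lift tickets are complements.

-0.55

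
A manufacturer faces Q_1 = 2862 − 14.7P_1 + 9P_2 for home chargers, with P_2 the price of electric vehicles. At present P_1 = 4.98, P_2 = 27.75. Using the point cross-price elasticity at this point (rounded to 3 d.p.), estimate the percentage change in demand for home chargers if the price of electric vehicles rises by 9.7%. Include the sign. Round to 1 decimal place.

0.8%

At P_1 = 4.98, P_2 = 27.75: Q_1 = 3038.544.
∂Q_1/∂P_2 = 9.
ε = (∂Q_1/∂P_2)(P_2/Q_1) = 9.0000 × 27.75/3038.544 ≈ 0.082.
%ΔQ_1 ≈ ε × %ΔP_2 = 0.082 × (9.7%) = 0.8%.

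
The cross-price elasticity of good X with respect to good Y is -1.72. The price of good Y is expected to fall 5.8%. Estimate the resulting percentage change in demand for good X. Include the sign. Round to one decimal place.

%ΔQ ≈ ε × %ΔP of good Y = -1.72 × (-5.8%) = 10.0%.
Demand for good X rises by about 10.0%.

10.0%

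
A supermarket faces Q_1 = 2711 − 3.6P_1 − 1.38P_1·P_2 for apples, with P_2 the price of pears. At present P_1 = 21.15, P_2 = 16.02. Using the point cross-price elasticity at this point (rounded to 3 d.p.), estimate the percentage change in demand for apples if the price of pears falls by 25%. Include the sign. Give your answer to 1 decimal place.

At P_1 = 21.15, P_2 = 16.02: Q_1 = 2167.284.
∂Q_1/∂P_2 = -1.38P_1 = -29.1870.
ε = (∂Q_1/∂P_2)(P_2/Q_1) = -29.1870 × 16.02/2167.284 ≈ -0.216.
%ΔQ_1 ≈ ε × %ΔP_2 = -0.216 × (-25%) = 5.4%.

5.4%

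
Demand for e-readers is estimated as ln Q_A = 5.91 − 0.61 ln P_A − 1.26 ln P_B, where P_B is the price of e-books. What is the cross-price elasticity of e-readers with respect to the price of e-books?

In a log-linear (constant-elasticity) demand function, the coefficient on ln P_B is the cross-price elasticity.
ε = -1.26. Negative, so e-readers and e-books are complements.

-1.26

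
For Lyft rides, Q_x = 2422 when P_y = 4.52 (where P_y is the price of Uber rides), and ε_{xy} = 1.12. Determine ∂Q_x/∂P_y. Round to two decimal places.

600.14

ε = (∂Q_x/∂P_y)·(P_y/Q_x) ⇒ ∂Q_x/∂P_y = ε·Q_x/P_y = 1.12 × 2422/4.52 ≈ 600.14.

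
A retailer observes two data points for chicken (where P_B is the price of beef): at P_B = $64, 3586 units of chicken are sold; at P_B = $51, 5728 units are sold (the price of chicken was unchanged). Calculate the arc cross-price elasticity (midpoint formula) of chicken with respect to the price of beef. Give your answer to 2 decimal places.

ΔQ_A = 5728 − 3586 = 2142; ΔP_B = 51 − 64 = -13.
Midpoints: Q̄_A = 4657.0, P̄_B = 57.50.
ε = (ΔQ_A/Q̄_A)/(ΔP_B/P̄_B) = (2142/4657.0)/(-13/57.50) ≈ -2.03.
ε < 0: chicken and beef are complements.

-2.03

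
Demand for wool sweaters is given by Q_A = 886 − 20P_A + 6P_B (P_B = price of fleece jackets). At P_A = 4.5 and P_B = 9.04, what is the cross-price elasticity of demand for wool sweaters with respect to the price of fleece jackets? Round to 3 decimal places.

0.064

At P_A = 4.5 and P_B = 9.04: Q_A = 850.24.
∂Q_A/∂P_B = 6.
ε = (∂Q_A/∂P_B)(P_B/Q_A) = 6 × (9.04/850.24) ≈ 0.064.
Since ε > 0, wool sweaters and fleece jackets are substitutes.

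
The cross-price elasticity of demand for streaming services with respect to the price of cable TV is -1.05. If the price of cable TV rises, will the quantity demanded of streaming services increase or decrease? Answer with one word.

ε < 0 and the price of cable TV rises, so the quantity of streaming services moves in the opposite direction: it decreases.

decrease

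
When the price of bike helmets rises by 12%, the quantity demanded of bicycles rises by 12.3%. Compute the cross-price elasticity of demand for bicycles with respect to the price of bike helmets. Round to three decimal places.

1.025

ε = (%ΔQ of bicycles) / (%ΔP of bike helmets) = (12.3%) / (12%) ≈ 1.025.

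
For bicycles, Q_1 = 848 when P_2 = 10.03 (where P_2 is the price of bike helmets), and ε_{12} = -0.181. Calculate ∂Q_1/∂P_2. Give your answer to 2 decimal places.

-15.30

ε = (∂Q_1/∂P_2)·(P_2/Q_1) ⇒ ∂Q_1/∂P_2 = ε·Q_1/P_2 = -0.181 × 848/10.03 ≈ -15.30.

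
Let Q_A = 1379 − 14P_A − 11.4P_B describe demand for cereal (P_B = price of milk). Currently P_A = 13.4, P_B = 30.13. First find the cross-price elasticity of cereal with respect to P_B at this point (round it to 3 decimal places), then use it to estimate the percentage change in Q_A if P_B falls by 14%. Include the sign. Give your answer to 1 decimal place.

At P_A = 13.4, P_B = 30.13: Q_A = 847.918.
∂Q_A/∂P_B = -11.4.
ε = (∂Q_A/∂P_B)(P_B/Q_A) = -11.4000 × 30.13/847.918 ≈ -0.405.
%ΔQ_A ≈ ε × %ΔP_B = -0.405 × (-14%) = 5.7%.

5.7%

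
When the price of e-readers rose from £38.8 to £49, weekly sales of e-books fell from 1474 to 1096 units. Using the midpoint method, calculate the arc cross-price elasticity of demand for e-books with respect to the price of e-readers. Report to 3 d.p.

-1.266

ΔQ_A = 1096 − 1474 = -378; ΔP_B = 49 − 38.8 = 10.2.
Midpoints: Q̄_A = 1285.0, P̄_B = 43.90.
ε = (ΔQ_A/Q̄_A)/(ΔP_B/P̄_B) = (-378/1285.0)/(10.2/43.90) ≈ -1.266.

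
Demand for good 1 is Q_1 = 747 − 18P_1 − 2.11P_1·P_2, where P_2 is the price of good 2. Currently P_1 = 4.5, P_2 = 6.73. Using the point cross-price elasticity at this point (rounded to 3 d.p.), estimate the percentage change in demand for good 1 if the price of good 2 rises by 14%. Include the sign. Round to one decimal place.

At P_1 = 4.5, P_2 = 6.73: Q_1 = 602.099.
∂Q_1/∂P_2 = -2.11P_1 = -9.4950.
ε = (∂Q_1/∂P_2)(P_2/Q_1) = -9.4950 × 6.73/602.099 ≈ -0.106.
%ΔQ_1 ≈ ε × %ΔP_2 = -0.106 × (14%) = -1.5%.

-1.5%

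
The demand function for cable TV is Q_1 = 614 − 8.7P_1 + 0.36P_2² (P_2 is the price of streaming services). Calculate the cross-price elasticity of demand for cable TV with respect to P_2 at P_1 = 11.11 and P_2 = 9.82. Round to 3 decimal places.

At P_1 = 11.11 and P_2 = 9.82: Q_1 = 552.059.
∂Q_1/∂P_2 = 0.72P_2 = 0.72(9.82) = 7.0704.
ε = (∂Q_1/∂P_2)(P_2/Q_1) = 7.0704 × (9.82/552.059) ≈ 0.126.
ε > 0: substitutes.

0.126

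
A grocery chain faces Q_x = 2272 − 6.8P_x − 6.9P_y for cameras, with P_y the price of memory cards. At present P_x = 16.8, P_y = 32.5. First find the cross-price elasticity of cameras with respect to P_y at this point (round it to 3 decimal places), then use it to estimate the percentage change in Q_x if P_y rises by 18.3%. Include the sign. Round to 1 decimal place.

At P_x = 16.8, P_y = 32.5: Q_x = 1933.51.
∂Q_x/∂P_y = -6.9.
ε = (∂Q_x/∂P_y)(P_y/Q_x) = -6.9000 × 32.5/1933.51 ≈ -0.116.
%ΔQ_x ≈ ε × %ΔP_y = -0.116 × (18.3%) = -2.1%.

-2.1%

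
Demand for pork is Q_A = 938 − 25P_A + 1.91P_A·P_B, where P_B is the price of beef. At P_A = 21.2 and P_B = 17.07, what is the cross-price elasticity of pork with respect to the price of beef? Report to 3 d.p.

0.629

At P_A = 21.2 and P_B = 17.07: Q_A = 1099.198.
∂Q_A/∂P_B = 1.91P_A = 1.91(21.2) = 40.4920.
ε = (∂Q_A/∂P_B)(P_B/Q_A) = 40.4920 × (17.07/1099.198) ≈ 0.629.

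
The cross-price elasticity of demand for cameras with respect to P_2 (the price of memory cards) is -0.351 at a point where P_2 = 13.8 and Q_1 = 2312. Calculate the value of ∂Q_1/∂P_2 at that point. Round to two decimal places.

ε = (∂Q_1/∂P_2)·(P_2/Q_1) ⇒ ∂Q_1/∂P_2 = ε·Q_1/P_2 = -0.351 × 2312/13.8 ≈ -58.81.

-58.81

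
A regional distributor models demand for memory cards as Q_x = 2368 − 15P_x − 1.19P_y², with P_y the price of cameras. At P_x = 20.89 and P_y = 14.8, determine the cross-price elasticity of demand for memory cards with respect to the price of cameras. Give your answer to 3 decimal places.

-0.291

At P_x = 20.89 and P_y = 14.8: Q_x = 1793.992.
∂Q_x/∂P_y = -2.38P_y = -2.38(14.8) = -35.2240.
ε = (∂Q_x/∂P_y)(P_y/Q_x) = -35.2240 × (14.8/1793.992) ≈ -0.291.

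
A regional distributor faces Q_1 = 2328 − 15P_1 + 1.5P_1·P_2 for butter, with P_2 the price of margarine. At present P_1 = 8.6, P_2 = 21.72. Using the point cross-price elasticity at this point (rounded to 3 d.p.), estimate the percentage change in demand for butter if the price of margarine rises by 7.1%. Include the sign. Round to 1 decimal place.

At P_1 = 8.6, P_2 = 21.72: Q_1 = 2479.188.
∂Q_1/∂P_2 = 1.5P_1 = 12.9000.
ε = (∂Q_1/∂P_2)(P_2/Q_1) = 12.9000 × 21.72/2479.188 ≈ 0.113.
%ΔQ_1 ≈ ε × %ΔP_2 = 0.113 × (7.1%) = 0.8%.

0.8%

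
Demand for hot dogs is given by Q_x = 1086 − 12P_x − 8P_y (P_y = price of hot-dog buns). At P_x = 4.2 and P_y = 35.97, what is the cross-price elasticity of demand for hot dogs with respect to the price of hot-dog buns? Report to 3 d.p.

At P_x = 4.2 and P_y = 35.97: Q_x = 747.84.
∂Q_x/∂P_y = -8.
ε = (∂Q_x/∂P_y)(P_y/Q_x) = -8 × (35.97/747.84) ≈ -0.385.
Since ε < 0, hot dogs and hot-dog buns are complements.

-0.385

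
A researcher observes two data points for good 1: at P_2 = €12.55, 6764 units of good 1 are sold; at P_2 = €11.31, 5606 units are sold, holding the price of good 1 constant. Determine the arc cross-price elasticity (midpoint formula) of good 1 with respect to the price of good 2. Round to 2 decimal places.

ΔQ_1 = 5606 − 6764 = -1158; ΔP_2 = 11.31 − 12.55 = -1.24.
Midpoints: Q̄_1 = 6185.0, P̄_2 = 11.93.
ε = (ΔQ_1/Q̄_1)/(ΔP_2/P̄_2) = (-1158/6185.0)/(-1.24/11.93) ≈ 1.80.
ε > 0: good 1 and good 2 are substitutes.

1.80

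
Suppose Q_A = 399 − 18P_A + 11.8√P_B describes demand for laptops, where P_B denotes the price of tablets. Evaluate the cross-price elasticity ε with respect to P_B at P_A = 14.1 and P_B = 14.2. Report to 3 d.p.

At P_A = 14.1 and P_B = 14.2: Q_A = 189.666.
∂Q_A/∂P_B = 11.8/(2√P_B) = 11.8/(2√14.2) = 1.5657.
ε = (∂Q_A/∂P_B)(P_B/Q_A) = 1.5657 × (14.2/189.666) ≈ 0.117.
ε > 0: substitutes.

0.117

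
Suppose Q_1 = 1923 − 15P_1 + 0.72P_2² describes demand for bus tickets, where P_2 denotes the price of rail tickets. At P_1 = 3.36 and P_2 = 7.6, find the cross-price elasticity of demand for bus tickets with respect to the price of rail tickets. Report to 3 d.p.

0.043

At P_1 = 3.36 and P_2 = 7.6: Q_1 = 1914.187.
∂Q_1/∂P_2 = 1.44P_2 = 1.44(7.6) = 10.9440.
ε = (∂Q_1/∂P_2)(P_2/Q_1) = 10.9440 × (7.6/1914.187) ≈ 0.043.
ε > 0: substitutes.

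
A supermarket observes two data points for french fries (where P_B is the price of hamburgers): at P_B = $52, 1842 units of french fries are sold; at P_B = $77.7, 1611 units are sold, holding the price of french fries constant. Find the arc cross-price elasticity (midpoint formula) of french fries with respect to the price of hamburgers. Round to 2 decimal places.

ΔQ_A = 1611 − 1842 = -231; ΔP_B = 77.7 − 52 = 25.7.
Midpoints: Q̄_A = 1726.5, P̄_B = 64.85.
ε = (ΔQ_A/Q̄_A)/(ΔP_B/P̄_B) = (-231/1726.5)/(25.7/64.85) ≈ -0.34.
ε < 0: french fries and hamburgers are complements.

-0.34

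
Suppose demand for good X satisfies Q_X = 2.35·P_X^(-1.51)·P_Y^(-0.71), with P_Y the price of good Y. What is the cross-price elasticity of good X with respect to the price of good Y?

In a log-linear (constant-elasticity) demand function, the coefficient on the exponent of P_Y is the cross-price elasticity.
ε = -0.71. Negative, so good X and good Y are complements.

-0.71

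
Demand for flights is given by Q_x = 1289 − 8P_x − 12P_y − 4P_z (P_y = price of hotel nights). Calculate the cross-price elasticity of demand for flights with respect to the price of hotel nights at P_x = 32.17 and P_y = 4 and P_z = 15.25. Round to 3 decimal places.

-0.052

At P_x = 32.17 and P_y = 4 and P_z = 15.25: Q_x = 922.64.
∂Q_x/∂P_y = -12.
ε = (∂Q_x/∂P_y)(P_y/Q_x) = -12 × (4/922.64) ≈ -0.052.
Since ε < 0, flights and hotel nights are complements.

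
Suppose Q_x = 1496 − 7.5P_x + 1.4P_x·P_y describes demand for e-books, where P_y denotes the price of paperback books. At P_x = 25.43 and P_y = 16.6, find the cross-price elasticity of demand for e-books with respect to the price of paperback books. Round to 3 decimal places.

0.312

At P_x = 25.43 and P_y = 16.6: Q_x = 1896.268.
∂Q_x/∂P_y = 1.4P_x = 1.4(25.43) = 35.6020.
ε = (∂Q_x/∂P_y)(P_y/Q_x) = 35.6020 × (16.6/1896.268) ≈ 0.312.
ε > 0: substitutes.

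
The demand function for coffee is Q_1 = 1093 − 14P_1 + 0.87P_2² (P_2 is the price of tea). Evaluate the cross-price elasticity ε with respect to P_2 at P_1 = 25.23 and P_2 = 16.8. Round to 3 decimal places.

At P_1 = 25.23 and P_2 = 16.8: Q_1 = 985.329.
∂Q_1/∂P_2 = 1.74P_2 = 1.74(16.8) = 29.2320.
ε = (∂Q_1/∂P_2)(P_2/Q_1) = 29.2320 × (16.8/985.329) ≈ 0.498.

0.498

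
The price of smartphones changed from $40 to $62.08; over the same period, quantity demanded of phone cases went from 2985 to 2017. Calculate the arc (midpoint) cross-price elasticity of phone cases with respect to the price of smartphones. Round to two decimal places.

-0.89

ΔQ_A = 2017 − 2985 = -968; ΔP_B = 62.08 − 40 = 22.08.
Midpoints: Q̄_A = 2501.0, P̄_B = 51.04.
ε = (ΔQ_A/Q̄_A)/(ΔP_B/P̄_B) = (-968/2501.0)/(22.08/51.04) ≈ -0.89.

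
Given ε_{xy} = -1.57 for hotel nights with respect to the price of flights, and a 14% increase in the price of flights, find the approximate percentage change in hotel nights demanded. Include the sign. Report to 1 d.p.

%ΔQ ≈ ε × %ΔP of flights = -1.57 × (14%) = -22.0%.

-22.0%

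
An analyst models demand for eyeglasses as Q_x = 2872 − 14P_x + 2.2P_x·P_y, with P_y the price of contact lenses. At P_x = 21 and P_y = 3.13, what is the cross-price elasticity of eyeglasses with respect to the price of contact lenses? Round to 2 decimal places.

0.05

At P_x = 21 and P_y = 3.13: Q_x = 2722.606.
∂Q_x/∂P_y = 2.2P_x = 2.2(21) = 46.2000.
ε = (∂Q_x/∂P_y)(P_y/Q_x) = 46.2000 × (3.13/2722.606) ≈ 0.05.
ε > 0: substitutes.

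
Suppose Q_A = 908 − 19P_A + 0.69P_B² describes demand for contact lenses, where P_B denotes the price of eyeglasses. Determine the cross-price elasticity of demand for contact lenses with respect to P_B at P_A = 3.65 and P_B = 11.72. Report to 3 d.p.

0.203

At P_A = 3.65 and P_B = 11.72: Q_A = 933.427.
∂Q_A/∂P_B = 1.38P_B = 1.38(11.72) = 16.1736.
ε = (∂Q_A/∂P_B)(P_B/Q_A) = 16.1736 × (11.72/933.427) ≈ 0.203.
ε > 0: substitutes.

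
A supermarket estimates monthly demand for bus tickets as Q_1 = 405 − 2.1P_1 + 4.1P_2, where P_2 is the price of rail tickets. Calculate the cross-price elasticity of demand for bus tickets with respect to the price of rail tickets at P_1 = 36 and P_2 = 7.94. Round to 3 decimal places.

0.090

At P_1 = 36 and P_2 = 7.94: Q_1 = 361.954.
∂Q_1/∂P_2 = 4.1.
ε = (∂Q_1/∂P_2)(P_2/Q_1) = 4.1 × (7.94/361.954) ≈ 0.090.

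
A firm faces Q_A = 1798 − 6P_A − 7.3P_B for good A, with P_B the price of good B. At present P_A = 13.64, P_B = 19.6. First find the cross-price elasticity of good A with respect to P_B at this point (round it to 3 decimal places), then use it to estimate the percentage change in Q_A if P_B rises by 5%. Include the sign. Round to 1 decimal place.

-0.5%

At P_A = 13.64, P_B = 19.6: Q_A = 1573.08.
∂Q_A/∂P_B = -7.3.
ε = (∂Q_A/∂P_B)(P_B/Q_A) = -7.3000 × 19.6/1573.08 ≈ -0.091.
%ΔQ_A ≈ ε × %ΔP_B = -0.091 × (5%) = -0.5%.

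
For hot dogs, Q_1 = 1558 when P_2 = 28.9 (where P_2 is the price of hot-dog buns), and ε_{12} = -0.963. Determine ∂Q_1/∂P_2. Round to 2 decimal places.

-51.92

ε = (∂Q_1/∂P_2)·(P_2/Q_1) ⇒ ∂Q_1/∂P_2 = ε·Q_1/P_2 = -0.963 × 1558/28.9 ≈ -51.92.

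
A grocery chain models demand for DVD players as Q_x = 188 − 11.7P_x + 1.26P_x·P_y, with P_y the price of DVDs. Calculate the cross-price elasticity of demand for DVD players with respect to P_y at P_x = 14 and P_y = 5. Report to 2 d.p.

At P_x = 14 and P_y = 5: Q_x = 112.4.
∂Q_x/∂P_y = 1.26P_x = 1.26(14) = 17.6400.
ε = (∂Q_x/∂P_y)(P_y/Q_x) = 17.6400 × (5/112.4) ≈ 0.78.

0.78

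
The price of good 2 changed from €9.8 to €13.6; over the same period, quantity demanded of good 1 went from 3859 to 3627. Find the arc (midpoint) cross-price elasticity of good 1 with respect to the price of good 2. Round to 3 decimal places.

-0.191

ΔQ_1 = 3627 − 3859 = -232; ΔP_2 = 13.6 − 9.8 = 3.8.
Midpoints: Q̄_1 = 3743.0, P̄_2 = 11.70.
ε = (ΔQ_1/Q̄_1)/(ΔP_2/P̄_2) = (-232/3743.0)/(3.8/11.70) ≈ -0.191.
ε < 0: good 1 and good 2 are complements.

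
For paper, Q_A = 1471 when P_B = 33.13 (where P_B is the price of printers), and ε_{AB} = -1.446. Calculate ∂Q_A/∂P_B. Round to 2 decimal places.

-64.20

ε = (∂Q_A/∂P_B)·(P_B/Q_A) ⇒ ∂Q_A/∂P_B = ε·Q_A/P_B = -1.446 × 1471/33.13 ≈ -64.20.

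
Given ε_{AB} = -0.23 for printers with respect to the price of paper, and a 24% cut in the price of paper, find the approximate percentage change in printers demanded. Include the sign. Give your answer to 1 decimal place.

%ΔQ ≈ ε × %ΔP of paper = -0.23 × (-24%) = 5.5%.

5.5%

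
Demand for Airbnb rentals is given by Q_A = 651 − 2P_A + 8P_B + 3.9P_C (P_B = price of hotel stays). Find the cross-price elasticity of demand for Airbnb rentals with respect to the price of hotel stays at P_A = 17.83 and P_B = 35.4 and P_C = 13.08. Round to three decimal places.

At P_A = 17.83 and P_B = 35.4 and P_C = 13.08: Q_A = 949.552.
∂Q_A/∂P_B = 8.
ε = (∂Q_A/∂P_B)(P_B/Q_A) = 8 × (35.4/949.552) ≈ 0.298.
Since ε > 0, Airbnb rentals and hotel stays are substitutes.

0.298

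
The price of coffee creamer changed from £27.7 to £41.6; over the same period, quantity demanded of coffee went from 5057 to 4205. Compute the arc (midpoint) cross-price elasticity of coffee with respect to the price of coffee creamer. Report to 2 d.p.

ΔQ_A = 4205 − 5057 = -852; ΔP_B = 41.6 − 27.7 = 13.9.
Midpoints: Q̄_A = 4631.0, P̄_B = 34.65.
ε = (ΔQ_A/Q̄_A)/(ΔP_B/P̄_B) = (-852/4631.0)/(13.9/34.65) ≈ -0.46.

-0.46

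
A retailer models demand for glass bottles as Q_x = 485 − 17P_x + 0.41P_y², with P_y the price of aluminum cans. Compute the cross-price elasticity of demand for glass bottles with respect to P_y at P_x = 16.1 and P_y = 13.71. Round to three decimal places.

0.534

At P_x = 16.1 and P_y = 13.71: Q_x = 288.365.
∂Q_x/∂P_y = 0.82P_y = 0.82(13.71) = 11.2422.
ε = (∂Q_x/∂P_y)(P_y/Q_x) = 11.2422 × (13.71/288.365) ≈ 0.534.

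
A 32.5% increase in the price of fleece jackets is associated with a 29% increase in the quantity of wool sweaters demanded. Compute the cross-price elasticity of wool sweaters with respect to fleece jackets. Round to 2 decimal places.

ε = (%ΔQ of wool sweaters) / (%ΔP of fleece jackets) = (29%) / (32.5%) ≈ 0.89.
Positive cross-price elasticity: substitutes.

0.89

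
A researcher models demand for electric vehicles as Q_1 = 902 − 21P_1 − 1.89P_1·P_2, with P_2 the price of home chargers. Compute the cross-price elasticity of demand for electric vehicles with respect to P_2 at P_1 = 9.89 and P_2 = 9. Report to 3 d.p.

-0.320

At P_1 = 9.89 and P_2 = 9: Q_1 = 526.081.
∂Q_1/∂P_2 = -1.89P_1 = -1.89(9.89) = -18.6921.
ε = (∂Q_1/∂P_2)(P_2/Q_1) = -18.6921 × (9/526.081) ≈ -0.320.
ε < 0: complements.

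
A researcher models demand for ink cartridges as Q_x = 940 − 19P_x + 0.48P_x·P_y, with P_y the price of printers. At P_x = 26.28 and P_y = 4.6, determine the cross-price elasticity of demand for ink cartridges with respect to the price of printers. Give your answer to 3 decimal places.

0.116

At P_x = 26.28 and P_y = 4.6: Q_x = 498.706.
∂Q_x/∂P_y = 0.48P_x = 0.48(26.28) = 12.6144.
ε = (∂Q_x/∂P_y)(P_y/Q_x) = 12.6144 × (4.6/498.706) ≈ 0.116.
ε > 0: substitutes.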